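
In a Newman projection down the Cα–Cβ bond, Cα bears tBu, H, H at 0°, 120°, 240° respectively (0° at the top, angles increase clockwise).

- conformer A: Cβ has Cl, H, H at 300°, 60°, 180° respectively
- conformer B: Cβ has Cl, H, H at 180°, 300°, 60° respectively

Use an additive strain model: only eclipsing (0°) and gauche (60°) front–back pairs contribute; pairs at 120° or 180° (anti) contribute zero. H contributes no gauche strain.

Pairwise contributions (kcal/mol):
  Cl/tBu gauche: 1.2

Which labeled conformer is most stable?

B

A is staggered. tBu at 0° is gauche with Cl at 300° (1.2). Total 1.2 kcal/mol.
B (staggered): no non-H gauche contacts → 0.0 kcal/mol.
B has the lowest total (0.0 kcal/mol).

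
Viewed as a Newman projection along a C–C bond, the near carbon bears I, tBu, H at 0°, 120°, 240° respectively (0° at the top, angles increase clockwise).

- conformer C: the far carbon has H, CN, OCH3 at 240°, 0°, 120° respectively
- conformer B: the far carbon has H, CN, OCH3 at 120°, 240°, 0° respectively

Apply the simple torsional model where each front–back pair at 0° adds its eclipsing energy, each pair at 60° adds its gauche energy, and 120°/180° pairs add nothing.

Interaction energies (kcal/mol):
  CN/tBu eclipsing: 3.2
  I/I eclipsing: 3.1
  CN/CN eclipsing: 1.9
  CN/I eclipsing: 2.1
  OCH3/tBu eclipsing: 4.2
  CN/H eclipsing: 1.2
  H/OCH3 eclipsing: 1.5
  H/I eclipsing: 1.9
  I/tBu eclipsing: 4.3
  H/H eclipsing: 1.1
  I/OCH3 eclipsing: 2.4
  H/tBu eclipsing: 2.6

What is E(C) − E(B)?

C is eclipsed. I at 0° is eclipsed with CN at 0° (2.1); tBu at 120° is eclipsed with OCH3 at 120° (4.2); H at 240° is eclipsed with H at 240° (1.1). Total 7.4 kcal/mol.
B is eclipsed. I at 0° is eclipsed with OCH3 at 0° (2.4); tBu at 120° is eclipsed with H at 120° (2.6); H at 240° is eclipsed with CN at 240° (1.2). Total 6.2 kcal/mol.
E(C) − E(B) = 7.4 − 6.2 = +1.2 kcal/mol.

+1.2 kcal/mol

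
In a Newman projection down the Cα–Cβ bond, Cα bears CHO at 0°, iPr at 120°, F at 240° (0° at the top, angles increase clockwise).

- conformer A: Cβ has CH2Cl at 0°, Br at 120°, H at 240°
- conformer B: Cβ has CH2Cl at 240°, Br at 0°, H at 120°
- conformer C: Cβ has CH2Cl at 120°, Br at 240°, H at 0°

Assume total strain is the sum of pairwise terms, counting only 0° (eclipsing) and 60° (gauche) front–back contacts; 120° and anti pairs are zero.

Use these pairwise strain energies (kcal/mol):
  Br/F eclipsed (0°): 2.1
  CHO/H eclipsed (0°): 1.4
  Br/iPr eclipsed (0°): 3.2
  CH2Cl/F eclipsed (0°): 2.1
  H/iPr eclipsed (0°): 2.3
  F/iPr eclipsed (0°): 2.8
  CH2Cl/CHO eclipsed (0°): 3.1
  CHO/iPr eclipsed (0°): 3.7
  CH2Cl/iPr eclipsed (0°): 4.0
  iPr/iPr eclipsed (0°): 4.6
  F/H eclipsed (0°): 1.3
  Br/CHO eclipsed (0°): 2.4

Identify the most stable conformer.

A (eclipsed): CHO–CH2Cl eclipsed, iPr–Br eclipsed, F–H eclipsed; 3.1 + 3.2 + 1.3 = 7.6 kcal/mol.
B (eclipsed): CHO–Br eclipsed, iPr–H eclipsed, F–CH2Cl eclipsed; 2.4 + 2.3 + 2.1 = 6.8 kcal/mol.
C (eclipsed): CHO–H eclipsed, iPr–CH2Cl eclipsed, F–Br eclipsed; 1.4 + 4.0 + 2.1 = 7.5 kcal/mol.
B has the lowest total (6.8 kcal/mol).

B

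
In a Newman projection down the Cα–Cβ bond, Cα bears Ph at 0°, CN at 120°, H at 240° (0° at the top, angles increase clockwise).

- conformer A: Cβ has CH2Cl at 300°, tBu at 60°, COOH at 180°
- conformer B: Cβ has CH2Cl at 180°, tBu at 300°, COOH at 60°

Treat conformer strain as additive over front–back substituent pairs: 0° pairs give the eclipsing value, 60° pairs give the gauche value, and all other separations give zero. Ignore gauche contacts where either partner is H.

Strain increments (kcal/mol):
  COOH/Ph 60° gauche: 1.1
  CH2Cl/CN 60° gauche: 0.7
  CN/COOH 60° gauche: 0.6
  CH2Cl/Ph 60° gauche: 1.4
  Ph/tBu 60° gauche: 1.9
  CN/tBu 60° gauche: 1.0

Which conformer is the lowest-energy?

B

A is staggered. Ph at 0° is gauche with CH2Cl at 300° (1.4); Ph at 0° is gauche with tBu at 60° (1.9); CN at 120° is gauche with tBu at 60° (1.0); CN at 120° is gauche with COOH at 180° (0.6). Total 4.9 kcal/mol.
B is staggered. Ph at 0° is gauche with tBu at 300° (1.9); Ph at 0° is gauche with COOH at 60° (1.1); CN at 120° is gauche with CH2Cl at 180° (0.7); CN at 120° is gauche with COOH at 60° (0.6). Total 4.3 kcal/mol.
B has the lowest total (4.3 kcal/mol).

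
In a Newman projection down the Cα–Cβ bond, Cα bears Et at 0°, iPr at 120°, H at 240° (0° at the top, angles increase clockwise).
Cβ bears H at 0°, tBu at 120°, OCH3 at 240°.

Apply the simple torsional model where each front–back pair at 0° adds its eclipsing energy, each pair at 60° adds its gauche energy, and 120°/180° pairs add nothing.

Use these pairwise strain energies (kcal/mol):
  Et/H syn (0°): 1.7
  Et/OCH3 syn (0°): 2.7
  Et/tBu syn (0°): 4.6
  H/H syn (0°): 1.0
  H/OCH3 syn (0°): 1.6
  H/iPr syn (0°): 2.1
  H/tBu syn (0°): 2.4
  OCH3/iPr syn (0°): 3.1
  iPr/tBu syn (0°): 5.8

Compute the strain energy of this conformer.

This conformer is eclipsed. Et at 0° is eclipsed with H at 0° (1.7); iPr at 120° is eclipsed with tBu at 120° (5.8); H at 240° is eclipsed with OCH3 at 240° (1.6). Total 9.1 kcal/mol.

9.1 kcal/mol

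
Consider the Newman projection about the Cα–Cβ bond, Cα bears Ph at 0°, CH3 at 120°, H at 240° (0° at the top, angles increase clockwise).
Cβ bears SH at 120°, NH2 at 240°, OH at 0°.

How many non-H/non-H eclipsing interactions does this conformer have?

2

Non-H eclipsing pairs: Ph(0°)/OH(0°); CH3(120°)/SH(120°) — 2 interactions.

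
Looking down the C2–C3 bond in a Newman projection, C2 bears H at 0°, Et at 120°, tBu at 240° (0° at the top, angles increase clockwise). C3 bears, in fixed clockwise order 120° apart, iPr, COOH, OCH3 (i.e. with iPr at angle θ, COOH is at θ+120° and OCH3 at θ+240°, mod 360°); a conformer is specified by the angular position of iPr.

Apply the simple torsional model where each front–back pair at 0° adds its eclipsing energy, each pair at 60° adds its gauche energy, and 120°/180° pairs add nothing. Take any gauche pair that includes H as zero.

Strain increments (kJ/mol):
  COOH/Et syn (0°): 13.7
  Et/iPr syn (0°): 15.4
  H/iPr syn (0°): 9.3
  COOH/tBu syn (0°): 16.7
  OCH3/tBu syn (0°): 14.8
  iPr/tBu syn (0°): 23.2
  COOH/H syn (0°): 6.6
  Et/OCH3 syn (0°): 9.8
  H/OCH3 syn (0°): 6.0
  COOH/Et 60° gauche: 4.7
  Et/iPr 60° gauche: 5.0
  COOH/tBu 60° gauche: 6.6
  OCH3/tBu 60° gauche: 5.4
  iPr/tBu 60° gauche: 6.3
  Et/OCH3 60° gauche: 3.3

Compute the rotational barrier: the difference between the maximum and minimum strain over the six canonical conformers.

iPr at 0° (eclipsed): H(0°)/iPr(0°) eclipsed 9.3; Et(120°)/COOH(120°) eclipsed 13.7; tBu(240°)/OCH3(240°) eclipsed 14.8 → 37.8 kJ/mol.
iPr at 60° (staggered): Et(120°)/iPr(60°) gauche 5.0; Et(120°)/COOH(180°) gauche 4.7; tBu(240°)/COOH(180°) gauche 6.6; tBu(240°)/OCH3(300°) gauche 5.4 → 21.7 kJ/mol.
iPr at 120° (eclipsed): H(0°)/OCH3(0°) eclipsed 6.0; Et(120°)/iPr(120°) eclipsed 15.4; tBu(240°)/COOH(240°) eclipsed 16.7 → 38.1 kJ/mol.
iPr at 180° (staggered): Et(120°)/iPr(180°) gauche 5.0; Et(120°)/OCH3(60°) gauche 3.3; tBu(240°)/iPr(180°) gauche 6.3; tBu(240°)/COOH(300°) gauche 6.6 → 21.2 kJ/mol.
iPr at 240° (eclipsed): H(0°)/COOH(0°) eclipsed 6.6; Et(120°)/OCH3(120°) eclipsed 9.8; tBu(240°)/iPr(240°) eclipsed 23.2 → 39.6 kJ/mol.
iPr at 300° (staggered): Et(120°)/COOH(60°) gauche 4.7; Et(120°)/OCH3(180°) gauche 3.3; tBu(240°)/iPr(300°) gauche 6.3; tBu(240°)/OCH3(180°) gauche 5.4 → 19.7 kJ/mol.
Max at 240° (39.6 kJ/mol), min at 300° (19.7 kJ/mol); barrier = 19.9 kJ/mol.

19.9 kJ/mol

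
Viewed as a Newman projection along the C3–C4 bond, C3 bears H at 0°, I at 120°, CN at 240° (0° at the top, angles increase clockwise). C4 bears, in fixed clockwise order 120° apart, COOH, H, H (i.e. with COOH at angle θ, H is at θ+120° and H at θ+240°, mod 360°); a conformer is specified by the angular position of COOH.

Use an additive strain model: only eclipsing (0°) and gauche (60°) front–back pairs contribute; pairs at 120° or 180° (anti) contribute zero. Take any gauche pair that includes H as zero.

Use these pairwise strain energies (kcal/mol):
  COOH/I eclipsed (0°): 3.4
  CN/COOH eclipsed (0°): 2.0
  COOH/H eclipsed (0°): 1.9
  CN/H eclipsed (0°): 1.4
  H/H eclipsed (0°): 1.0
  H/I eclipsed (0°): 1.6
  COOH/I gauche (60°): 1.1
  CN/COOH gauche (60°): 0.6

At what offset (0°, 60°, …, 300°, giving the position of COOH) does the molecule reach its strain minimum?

300°

COOH at 0° (eclipsed): H(0°)/COOH(0°) eclipsed 1.9; I(120°)/H(120°) eclipsed 1.6; CN(240°)/H(240°) eclipsed 1.4 → 4.9 kcal/mol.
COOH at 60° (staggered): I(120°)/COOH(60°) gauche 1.1 → 1.1 kcal/mol.
COOH at 120° (eclipsed): H(0°)/H(0°) eclipsed 1.0; I(120°)/COOH(120°) eclipsed 3.4; CN(240°)/H(240°) eclipsed 1.4 → 5.8 kcal/mol.
COOH at 180° (staggered): I(120°)/COOH(180°) gauche 1.1; CN(240°)/COOH(180°) gauche 0.6 → 1.7 kcal/mol.
COOH at 240° (eclipsed): H(0°)/H(0°) eclipsed 1.0; I(120°)/H(120°) eclipsed 1.6; CN(240°)/COOH(240°) eclipsed 2.0 → 4.6 kcal/mol.
COOH at 300° (staggered): CN(240°)/COOH(300°) gauche 0.6 → 0.6 kcal/mol.
The minimum (0.6 kcal/mol) occurs with COOH at 300°.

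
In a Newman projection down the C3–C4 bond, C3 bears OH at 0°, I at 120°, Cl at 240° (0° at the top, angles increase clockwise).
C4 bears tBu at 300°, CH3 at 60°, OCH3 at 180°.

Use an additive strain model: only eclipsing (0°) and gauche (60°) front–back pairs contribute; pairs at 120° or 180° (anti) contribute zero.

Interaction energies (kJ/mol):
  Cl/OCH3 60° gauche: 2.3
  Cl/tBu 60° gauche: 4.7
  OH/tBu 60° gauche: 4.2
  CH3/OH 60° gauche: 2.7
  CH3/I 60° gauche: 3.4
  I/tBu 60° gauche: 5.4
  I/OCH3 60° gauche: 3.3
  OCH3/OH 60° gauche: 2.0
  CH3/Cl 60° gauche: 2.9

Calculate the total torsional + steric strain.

20.6 kJ/mol

This conformer (staggered): OH–tBu gauche, OH–CH3 gauche, I–CH3 gauche, I–OCH3 gauche, Cl–tBu gauche, Cl–OCH3 gauche; 4.2 + 2.7 + 3.4 + 3.3 + 4.7 + 2.3 = 20.6 kJ/mol.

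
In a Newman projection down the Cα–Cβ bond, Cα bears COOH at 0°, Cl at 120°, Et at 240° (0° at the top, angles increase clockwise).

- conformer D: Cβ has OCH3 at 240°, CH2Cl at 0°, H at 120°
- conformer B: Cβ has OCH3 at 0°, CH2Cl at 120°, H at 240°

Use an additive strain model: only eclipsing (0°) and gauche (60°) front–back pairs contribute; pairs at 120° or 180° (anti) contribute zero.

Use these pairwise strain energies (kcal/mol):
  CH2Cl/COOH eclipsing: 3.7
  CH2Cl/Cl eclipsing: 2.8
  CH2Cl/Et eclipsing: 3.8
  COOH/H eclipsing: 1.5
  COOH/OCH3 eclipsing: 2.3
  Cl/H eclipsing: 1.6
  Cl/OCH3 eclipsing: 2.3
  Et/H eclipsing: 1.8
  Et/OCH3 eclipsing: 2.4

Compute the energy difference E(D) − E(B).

+0.8 kcal/mol

D (eclipsed): COOH(0°)/CH2Cl(0°) eclipsed 3.7; Cl(120°)/H(120°) eclipsed 1.6; Et(240°)/OCH3(240°) eclipsed 2.4 → 7.7 kcal/mol.
B (eclipsed): COOH(0°)/OCH3(0°) eclipsed 2.3; Cl(120°)/CH2Cl(120°) eclipsed 2.8; Et(240°)/H(240°) eclipsed 1.8 → 6.9 kcal/mol.
E(D) − E(B) = 7.7 − 6.9 = +0.8 kcal/mol.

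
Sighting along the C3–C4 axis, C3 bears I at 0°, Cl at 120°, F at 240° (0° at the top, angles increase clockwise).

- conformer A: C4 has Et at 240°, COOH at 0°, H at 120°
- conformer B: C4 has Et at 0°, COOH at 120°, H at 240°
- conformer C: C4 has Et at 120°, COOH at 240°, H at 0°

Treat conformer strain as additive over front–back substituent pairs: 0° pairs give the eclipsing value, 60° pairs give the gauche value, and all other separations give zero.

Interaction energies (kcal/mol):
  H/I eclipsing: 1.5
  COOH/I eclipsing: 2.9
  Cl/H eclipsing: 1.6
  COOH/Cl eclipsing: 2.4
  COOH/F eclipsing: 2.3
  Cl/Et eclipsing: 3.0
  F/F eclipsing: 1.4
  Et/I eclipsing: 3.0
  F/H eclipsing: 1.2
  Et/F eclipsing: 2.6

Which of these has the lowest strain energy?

A (eclipsed): I(0°)/COOH(0°) eclipsed 2.9; Cl(120°)/H(120°) eclipsed 1.6; F(240°)/Et(240°) eclipsed 2.6 → 7.1 kcal/mol.
B (eclipsed): I(0°)/Et(0°) eclipsed 3.0; Cl(120°)/COOH(120°) eclipsed 2.4; F(240°)/H(240°) eclipsed 1.2 → 6.6 kcal/mol.
C (eclipsed): I(0°)/H(0°) eclipsed 1.5; Cl(120°)/Et(120°) eclipsed 3.0; F(240°)/COOH(240°) eclipsed 2.3 → 6.8 kcal/mol.
B has the lowest total (6.6 kcal/mol).

B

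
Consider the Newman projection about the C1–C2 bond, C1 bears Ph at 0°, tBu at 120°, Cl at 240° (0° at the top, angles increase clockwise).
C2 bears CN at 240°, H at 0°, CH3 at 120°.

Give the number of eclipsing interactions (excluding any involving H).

Non-H eclipsing pairs: tBu(120°)/CH3(120°); Cl(240°)/CN(240°) — 2 interactions.

2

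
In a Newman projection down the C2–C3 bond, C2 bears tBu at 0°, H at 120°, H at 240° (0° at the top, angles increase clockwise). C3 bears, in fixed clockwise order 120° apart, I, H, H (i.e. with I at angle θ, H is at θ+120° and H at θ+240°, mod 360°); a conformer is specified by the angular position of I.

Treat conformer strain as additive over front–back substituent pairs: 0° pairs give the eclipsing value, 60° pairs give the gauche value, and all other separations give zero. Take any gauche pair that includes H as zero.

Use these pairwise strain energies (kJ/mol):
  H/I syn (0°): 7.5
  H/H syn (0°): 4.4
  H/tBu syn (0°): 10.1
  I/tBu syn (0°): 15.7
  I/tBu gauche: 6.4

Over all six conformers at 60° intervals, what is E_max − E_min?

I at 0° (eclipsed): tBu–I eclipsed, H–H eclipsed, H–H eclipsed; 15.7 + 4.4 + 4.4 = 24.5 kJ/mol.
I at 60° (staggered): tBu–I gauche; 6.4 = 6.4 kJ/mol.
I at 120° (eclipsed): tBu–H eclipsed, H–I eclipsed, H–H eclipsed; 10.1 + 7.5 + 4.4 = 22.0 kJ/mol.
I at 180° (staggered): no non-H gauche contacts → 0.0 kJ/mol.
I at 240° (eclipsed): tBu–H eclipsed, H–H eclipsed, H–I eclipsed; 10.1 + 4.4 + 7.5 = 22.0 kJ/mol.
I at 300° (staggered): tBu–I gauche; 6.4 = 6.4 kJ/mol.
Max at 0° (24.5 kJ/mol), min at 180° (0.0 kJ/mol); barrier = 24.5 kJ/mol.

24.5 kJ/mol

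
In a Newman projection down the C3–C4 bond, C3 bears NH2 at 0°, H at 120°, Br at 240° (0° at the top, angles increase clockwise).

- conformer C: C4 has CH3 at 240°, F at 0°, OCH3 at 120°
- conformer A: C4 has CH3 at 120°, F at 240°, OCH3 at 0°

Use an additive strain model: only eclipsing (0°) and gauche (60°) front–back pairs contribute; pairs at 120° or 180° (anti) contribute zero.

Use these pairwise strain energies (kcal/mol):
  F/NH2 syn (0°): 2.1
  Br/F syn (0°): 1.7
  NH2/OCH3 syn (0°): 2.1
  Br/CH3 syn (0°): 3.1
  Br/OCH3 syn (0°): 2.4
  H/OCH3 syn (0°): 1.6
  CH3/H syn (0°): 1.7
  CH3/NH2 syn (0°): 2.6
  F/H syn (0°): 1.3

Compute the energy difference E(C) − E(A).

C (eclipsed): NH2–F eclipsed, H–OCH3 eclipsed, Br–CH3 eclipsed; 2.1 + 1.6 + 3.1 = 6.8 kcal/mol.
A (eclipsed): NH2–OCH3 eclipsed, H–CH3 eclipsed, Br–F eclipsed; 2.1 + 1.7 + 1.7 = 5.5 kcal/mol.
E(C) − E(A) = 6.8 − 5.5 = +1.3 kcal/mol.

+1.3 kcal/mol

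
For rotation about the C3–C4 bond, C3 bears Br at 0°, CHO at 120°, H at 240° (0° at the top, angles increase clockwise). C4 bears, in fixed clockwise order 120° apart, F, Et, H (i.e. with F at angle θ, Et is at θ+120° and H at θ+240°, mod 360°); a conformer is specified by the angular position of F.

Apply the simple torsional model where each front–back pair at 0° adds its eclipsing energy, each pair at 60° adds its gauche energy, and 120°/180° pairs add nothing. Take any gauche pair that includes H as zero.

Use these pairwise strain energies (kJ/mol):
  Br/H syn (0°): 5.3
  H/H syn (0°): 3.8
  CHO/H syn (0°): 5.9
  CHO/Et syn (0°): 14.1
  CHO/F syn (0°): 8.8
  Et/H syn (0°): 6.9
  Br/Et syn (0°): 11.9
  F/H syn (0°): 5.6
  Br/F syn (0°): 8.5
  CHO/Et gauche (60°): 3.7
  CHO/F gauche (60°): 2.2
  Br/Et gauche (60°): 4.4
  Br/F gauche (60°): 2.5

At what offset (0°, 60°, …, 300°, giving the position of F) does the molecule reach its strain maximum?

F at 0° (eclipsed): Br(0°)/F(0°) eclipsed 8.5; CHO(120°)/Et(120°) eclipsed 14.1; H(240°)/H(240°) eclipsed 3.8 → 26.4 kJ/mol.
F at 60° (staggered): Br(0°)/F(60°) gauche 2.5; CHO(120°)/F(60°) gauche 2.2; CHO(120°)/Et(180°) gauche 3.7 → 8.4 kJ/mol.
F at 120° (eclipsed): Br(0°)/H(0°) eclipsed 5.3; CHO(120°)/F(120°) eclipsed 8.8; H(240°)/Et(240°) eclipsed 6.9 → 21.0 kJ/mol.
F at 180° (staggered): Br(0°)/Et(300°) gauche 4.4; CHO(120°)/F(180°) gauche 2.2 → 6.6 kJ/mol.
F at 240° (eclipsed): Br(0°)/Et(0°) eclipsed 11.9; CHO(120°)/H(120°) eclipsed 5.9; H(240°)/F(240°) eclipsed 5.6 → 23.4 kJ/mol.
F at 300° (staggered): Br(0°)/F(300°) gauche 2.5; Br(0°)/Et(60°) gauche 4.4; CHO(120°)/Et(60°) gauche 3.7 → 10.6 kJ/mol.
The maximum (26.4 kJ/mol) occurs with F at 0°.

0°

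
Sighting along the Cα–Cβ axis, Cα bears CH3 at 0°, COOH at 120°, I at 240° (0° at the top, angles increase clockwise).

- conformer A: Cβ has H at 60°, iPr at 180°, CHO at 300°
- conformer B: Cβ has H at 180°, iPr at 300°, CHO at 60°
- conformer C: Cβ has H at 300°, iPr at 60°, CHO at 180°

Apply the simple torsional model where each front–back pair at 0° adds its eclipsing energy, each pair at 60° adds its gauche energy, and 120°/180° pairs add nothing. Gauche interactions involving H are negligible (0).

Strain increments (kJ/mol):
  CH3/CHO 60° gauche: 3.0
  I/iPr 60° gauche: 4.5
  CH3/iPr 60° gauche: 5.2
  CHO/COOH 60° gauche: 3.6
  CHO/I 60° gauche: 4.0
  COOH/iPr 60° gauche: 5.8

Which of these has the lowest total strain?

A (staggered): CH3(0°)/CHO(300°) gauche 3.0; COOH(120°)/iPr(180°) gauche 5.8; I(240°)/iPr(180°) gauche 4.5; I(240°)/CHO(300°) gauche 4.0 → 17.3 kJ/mol.
B (staggered): CH3(0°)/iPr(300°) gauche 5.2; CH3(0°)/CHO(60°) gauche 3.0; COOH(120°)/CHO(60°) gauche 3.6; I(240°)/iPr(300°) gauche 4.5 → 16.3 kJ/mol.
C (staggered): CH3(0°)/iPr(60°) gauche 5.2; COOH(120°)/iPr(60°) gauche 5.8; COOH(120°)/CHO(180°) gauche 3.6; I(240°)/CHO(180°) gauche 4.0 → 18.6 kJ/mol.
B has the lowest total (16.3 kJ/mol).

B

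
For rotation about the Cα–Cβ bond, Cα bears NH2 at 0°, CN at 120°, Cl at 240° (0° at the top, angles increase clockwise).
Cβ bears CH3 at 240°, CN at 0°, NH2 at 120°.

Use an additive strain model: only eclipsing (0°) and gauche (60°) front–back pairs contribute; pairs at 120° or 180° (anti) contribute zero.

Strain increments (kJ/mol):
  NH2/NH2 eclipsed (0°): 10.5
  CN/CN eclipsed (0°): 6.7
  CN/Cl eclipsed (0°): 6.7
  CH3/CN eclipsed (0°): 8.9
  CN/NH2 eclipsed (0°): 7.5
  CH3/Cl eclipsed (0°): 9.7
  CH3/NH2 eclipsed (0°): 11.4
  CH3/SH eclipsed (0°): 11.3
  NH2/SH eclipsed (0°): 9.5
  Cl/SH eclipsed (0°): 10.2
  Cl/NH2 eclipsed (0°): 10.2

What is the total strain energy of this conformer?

24.7 kJ/mol

This conformer is eclipsed. NH2 at 0° is eclipsed with CN at 0° (7.5); CN at 120° is eclipsed with NH2 at 120° (7.5); Cl at 240° is eclipsed with CH3 at 240° (9.7). Total 24.7 kJ/mol.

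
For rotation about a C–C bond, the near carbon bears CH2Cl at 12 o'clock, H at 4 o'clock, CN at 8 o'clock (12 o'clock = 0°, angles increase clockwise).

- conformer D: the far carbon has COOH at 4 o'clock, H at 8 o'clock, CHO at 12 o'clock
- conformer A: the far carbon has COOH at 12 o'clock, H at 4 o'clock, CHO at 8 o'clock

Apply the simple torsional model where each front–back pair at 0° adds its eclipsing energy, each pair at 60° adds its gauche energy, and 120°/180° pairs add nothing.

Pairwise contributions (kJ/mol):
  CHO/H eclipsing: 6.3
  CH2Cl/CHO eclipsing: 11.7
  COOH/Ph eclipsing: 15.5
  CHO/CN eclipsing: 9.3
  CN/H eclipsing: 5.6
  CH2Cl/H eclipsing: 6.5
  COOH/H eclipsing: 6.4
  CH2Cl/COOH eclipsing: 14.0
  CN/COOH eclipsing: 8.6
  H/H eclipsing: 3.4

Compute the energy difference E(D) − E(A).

-3.0 kJ/mol

D (eclipsed): CH2Cl(0°)/CHO(0°) eclipsed 11.7; H(120°)/COOH(120°) eclipsed 6.4; CN(240°)/H(240°) eclipsed 5.6 → 23.7 kJ/mol.
A (eclipsed): CH2Cl(0°)/COOH(0°) eclipsed 14.0; H(120°)/H(120°) eclipsed 3.4; CN(240°)/CHO(240°) eclipsed 9.3 → 26.7 kJ/mol.
E(D) − E(A) = 23.7 − 26.7 = -3.0 kJ/mol.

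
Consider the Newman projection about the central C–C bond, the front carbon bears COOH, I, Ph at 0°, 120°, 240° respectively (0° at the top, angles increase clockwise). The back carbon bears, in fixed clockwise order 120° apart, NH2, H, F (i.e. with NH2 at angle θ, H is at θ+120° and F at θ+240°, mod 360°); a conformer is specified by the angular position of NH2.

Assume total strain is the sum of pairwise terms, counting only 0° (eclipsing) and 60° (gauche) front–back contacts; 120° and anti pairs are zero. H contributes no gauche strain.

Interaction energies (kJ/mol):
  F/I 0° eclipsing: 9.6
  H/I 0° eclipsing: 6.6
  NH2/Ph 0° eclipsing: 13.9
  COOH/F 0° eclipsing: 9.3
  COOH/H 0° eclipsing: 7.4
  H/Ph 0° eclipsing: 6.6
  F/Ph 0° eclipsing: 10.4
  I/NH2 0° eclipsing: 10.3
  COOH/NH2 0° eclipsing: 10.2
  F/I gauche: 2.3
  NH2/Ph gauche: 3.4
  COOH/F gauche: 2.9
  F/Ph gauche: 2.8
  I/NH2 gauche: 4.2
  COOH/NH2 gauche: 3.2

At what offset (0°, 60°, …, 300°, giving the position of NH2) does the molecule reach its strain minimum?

300°

NH2 at 0° (eclipsed): COOH–NH2 eclipsed, I–H eclipsed, Ph–F eclipsed; 10.2 + 6.6 + 10.4 = 27.2 kJ/mol.
NH2 at 60° (staggered): COOH–NH2 gauche, COOH–F gauche, I–NH2 gauche, Ph–F gauche; 3.2 + 2.9 + 4.2 + 2.8 = 13.1 kJ/mol.
NH2 at 120° (eclipsed): COOH–F eclipsed, I–NH2 eclipsed, Ph–H eclipsed; 9.3 + 10.3 + 6.6 = 26.2 kJ/mol.
NH2 at 180° (staggered): COOH–F gauche, I–NH2 gauche, I–F gauche, Ph–NH2 gauche; 2.9 + 4.2 + 2.3 + 3.4 = 12.8 kJ/mol.
NH2 at 240° (eclipsed): COOH–H eclipsed, I–F eclipsed, Ph–NH2 eclipsed; 7.4 + 9.6 + 13.9 = 30.9 kJ/mol.
NH2 at 300° (staggered): COOH–NH2 gauche, I–F gauche, Ph–NH2 gauche, Ph–F gauche; 3.2 + 2.3 + 3.4 + 2.8 = 11.7 kJ/mol.
The minimum (11.7 kJ/mol) occurs with NH2 at 300°.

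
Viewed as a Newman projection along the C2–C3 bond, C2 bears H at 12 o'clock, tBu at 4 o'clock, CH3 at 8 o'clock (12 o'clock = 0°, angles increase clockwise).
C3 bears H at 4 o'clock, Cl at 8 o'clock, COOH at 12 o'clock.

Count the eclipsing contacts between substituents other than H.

1

Non-H eclipsing pairs: CH3(240°)/Cl(240°) — 1 interaction.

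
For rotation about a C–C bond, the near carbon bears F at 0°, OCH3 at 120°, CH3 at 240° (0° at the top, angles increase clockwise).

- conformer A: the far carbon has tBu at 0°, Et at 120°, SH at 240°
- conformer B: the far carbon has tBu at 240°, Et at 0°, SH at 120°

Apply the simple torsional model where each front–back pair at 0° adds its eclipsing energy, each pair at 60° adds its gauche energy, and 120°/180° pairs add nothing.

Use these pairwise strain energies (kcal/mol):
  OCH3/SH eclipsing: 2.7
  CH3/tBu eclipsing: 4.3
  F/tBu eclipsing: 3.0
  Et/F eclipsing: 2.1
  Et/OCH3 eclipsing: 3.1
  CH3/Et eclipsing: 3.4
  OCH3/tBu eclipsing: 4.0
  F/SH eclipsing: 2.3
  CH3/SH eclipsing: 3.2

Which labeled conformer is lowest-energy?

B

A is eclipsed. F at 0° is eclipsed with tBu at 0° (3.0); OCH3 at 120° is eclipsed with Et at 120° (3.1); CH3 at 240° is eclipsed with SH at 240° (3.2). Total 9.3 kcal/mol.
B is eclipsed. F at 0° is eclipsed with Et at 0° (2.1); OCH3 at 120° is eclipsed with SH at 120° (2.7); CH3 at 240° is eclipsed with tBu at 240° (4.3). Total 9.1 kcal/mol.
B has the lowest total (9.1 kcal/mol).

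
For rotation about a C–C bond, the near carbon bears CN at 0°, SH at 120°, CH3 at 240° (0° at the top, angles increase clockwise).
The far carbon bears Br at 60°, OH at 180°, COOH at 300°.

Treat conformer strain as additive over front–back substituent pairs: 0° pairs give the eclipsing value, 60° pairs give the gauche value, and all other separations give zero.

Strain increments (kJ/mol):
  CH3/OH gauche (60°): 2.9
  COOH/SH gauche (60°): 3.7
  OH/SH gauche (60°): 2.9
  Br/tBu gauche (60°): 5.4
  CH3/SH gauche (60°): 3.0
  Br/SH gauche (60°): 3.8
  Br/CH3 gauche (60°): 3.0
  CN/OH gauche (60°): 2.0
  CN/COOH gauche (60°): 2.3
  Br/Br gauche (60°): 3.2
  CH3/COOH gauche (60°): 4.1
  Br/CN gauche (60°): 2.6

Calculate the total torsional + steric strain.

18.6 kJ/mol

This conformer (staggered): CN(0°)/Br(60°) gauche 2.6; CN(0°)/COOH(300°) gauche 2.3; SH(120°)/Br(60°) gauche 3.8; SH(120°)/OH(180°) gauche 2.9; CH3(240°)/OH(180°) gauche 2.9; CH3(240°)/COOH(300°) gauche 4.1 → 18.6 kJ/mol.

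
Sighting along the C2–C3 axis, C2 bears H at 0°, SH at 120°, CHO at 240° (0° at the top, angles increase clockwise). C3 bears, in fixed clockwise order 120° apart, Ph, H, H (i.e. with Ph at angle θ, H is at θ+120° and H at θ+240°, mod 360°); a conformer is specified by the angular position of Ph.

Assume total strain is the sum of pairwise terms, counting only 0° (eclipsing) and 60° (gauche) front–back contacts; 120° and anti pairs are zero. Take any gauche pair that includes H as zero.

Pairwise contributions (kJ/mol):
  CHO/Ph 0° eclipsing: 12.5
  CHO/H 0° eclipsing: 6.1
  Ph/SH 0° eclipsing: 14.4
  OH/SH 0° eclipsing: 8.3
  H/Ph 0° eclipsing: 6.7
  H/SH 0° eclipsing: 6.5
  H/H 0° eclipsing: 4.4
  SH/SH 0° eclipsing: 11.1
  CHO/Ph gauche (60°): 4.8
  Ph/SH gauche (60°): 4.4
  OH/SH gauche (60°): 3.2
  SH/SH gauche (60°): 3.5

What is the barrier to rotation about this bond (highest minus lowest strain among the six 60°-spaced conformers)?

20.5 kJ/mol

Ph at 0° is eclipsed. H at 0° is eclipsed with Ph at 0° (6.7); SH at 120° is eclipsed with H at 120° (6.5); CHO at 240° is eclipsed with H at 240° (6.1). Total 19.3 kJ/mol.
Ph at 60° is staggered. SH at 120° is gauche with Ph at 60° (4.4). Total 4.4 kJ/mol.
Ph at 120° is eclipsed. H at 0° is eclipsed with H at 0° (4.4); SH at 120° is eclipsed with Ph at 120° (14.4); CHO at 240° is eclipsed with H at 240° (6.1). Total 24.9 kJ/mol.
Ph at 180° is staggered. SH at 120° is gauche with Ph at 180° (4.4); CHO at 240° is gauche with Ph at 180° (4.8). Total 9.2 kJ/mol.
Ph at 240° is eclipsed. H at 0° is eclipsed with H at 0° (4.4); SH at 120° is eclipsed with H at 120° (6.5); CHO at 240° is eclipsed with Ph at 240° (12.5). Total 23.4 kJ/mol.
Ph at 300° is staggered. CHO at 240° is gauche with Ph at 300° (4.8). Total 4.8 kJ/mol.
Max at 120° (24.9 kJ/mol), min at 60° (4.4 kJ/mol); barrier = 20.5 kJ/mol.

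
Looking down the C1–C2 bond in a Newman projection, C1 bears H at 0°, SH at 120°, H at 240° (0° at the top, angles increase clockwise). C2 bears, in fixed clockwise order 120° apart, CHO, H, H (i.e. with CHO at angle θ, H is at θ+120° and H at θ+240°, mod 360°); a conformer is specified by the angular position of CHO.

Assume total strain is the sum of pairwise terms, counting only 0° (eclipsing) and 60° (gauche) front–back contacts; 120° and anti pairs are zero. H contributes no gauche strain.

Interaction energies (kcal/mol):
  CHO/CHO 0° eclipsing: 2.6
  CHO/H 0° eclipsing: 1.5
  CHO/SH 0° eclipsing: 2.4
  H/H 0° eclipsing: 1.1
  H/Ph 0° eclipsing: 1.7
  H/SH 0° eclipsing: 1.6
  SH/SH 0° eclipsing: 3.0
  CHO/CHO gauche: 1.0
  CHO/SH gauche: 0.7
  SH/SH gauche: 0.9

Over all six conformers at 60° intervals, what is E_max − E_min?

CHO at 0° (eclipsed): H(0°)/CHO(0°) eclipsed 1.5; SH(120°)/H(120°) eclipsed 1.6; H(240°)/H(240°) eclipsed 1.1 → 4.2 kcal/mol.
CHO at 60° (staggered): SH(120°)/CHO(60°) gauche 0.7 → 0.7 kcal/mol.
CHO at 120° (eclipsed): H(0°)/H(0°) eclipsed 1.1; SH(120°)/CHO(120°) eclipsed 2.4; H(240°)/H(240°) eclipsed 1.1 → 4.6 kcal/mol.
CHO at 180° (staggered): SH(120°)/CHO(180°) gauche 0.7 → 0.7 kcal/mol.
CHO at 240° (eclipsed): H(0°)/H(0°) eclipsed 1.1; SH(120°)/H(120°) eclipsed 1.6; H(240°)/CHO(240°) eclipsed 1.5 → 4.2 kcal/mol.
CHO at 300° (staggered): no non-H gauche contacts → 0.0 kcal/mol.
Max at 120° (4.6 kcal/mol), min at 300° (0.0 kcal/mol); barrier = 4.6 kcal/mol.

4.6 kcal/mol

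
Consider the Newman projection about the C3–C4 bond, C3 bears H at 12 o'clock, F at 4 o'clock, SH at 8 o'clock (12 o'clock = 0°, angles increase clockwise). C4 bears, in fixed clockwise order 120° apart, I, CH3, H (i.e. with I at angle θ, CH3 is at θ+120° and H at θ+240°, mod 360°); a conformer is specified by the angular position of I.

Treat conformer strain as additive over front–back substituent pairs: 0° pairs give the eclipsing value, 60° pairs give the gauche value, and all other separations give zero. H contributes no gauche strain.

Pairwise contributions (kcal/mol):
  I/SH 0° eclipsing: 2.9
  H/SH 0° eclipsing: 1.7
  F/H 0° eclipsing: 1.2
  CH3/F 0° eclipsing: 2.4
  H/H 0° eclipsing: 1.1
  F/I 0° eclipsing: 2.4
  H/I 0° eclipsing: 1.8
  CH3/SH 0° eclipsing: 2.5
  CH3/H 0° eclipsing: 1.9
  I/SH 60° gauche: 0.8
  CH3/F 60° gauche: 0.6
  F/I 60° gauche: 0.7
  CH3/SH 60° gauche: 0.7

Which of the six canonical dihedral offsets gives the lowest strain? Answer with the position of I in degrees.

300°

I at 0° (eclipsed): H–I eclipsed, F–CH3 eclipsed, SH–H eclipsed; 1.8 + 2.4 + 1.7 = 5.9 kcal/mol.
I at 60° (staggered): F–I gauche, F–CH3 gauche, SH–CH3 gauche; 0.7 + 0.6 + 0.7 = 2.0 kcal/mol.
I at 120° (eclipsed): H–H eclipsed, F–I eclipsed, SH–CH3 eclipsed; 1.1 + 2.4 + 2.5 = 6.0 kcal/mol.
I at 180° (staggered): F–I gauche, SH–I gauche, SH–CH3 gauche; 0.7 + 0.8 + 0.7 = 2.2 kcal/mol.
I at 240° (eclipsed): H–CH3 eclipsed, F–H eclipsed, SH–I eclipsed; 1.9 + 1.2 + 2.9 = 6.0 kcal/mol.
I at 300° (staggered): F–CH3 gauche, SH–I gauche; 0.6 + 0.8 = 1.4 kcal/mol.
The minimum (1.4 kcal/mol) occurs with I at 300°.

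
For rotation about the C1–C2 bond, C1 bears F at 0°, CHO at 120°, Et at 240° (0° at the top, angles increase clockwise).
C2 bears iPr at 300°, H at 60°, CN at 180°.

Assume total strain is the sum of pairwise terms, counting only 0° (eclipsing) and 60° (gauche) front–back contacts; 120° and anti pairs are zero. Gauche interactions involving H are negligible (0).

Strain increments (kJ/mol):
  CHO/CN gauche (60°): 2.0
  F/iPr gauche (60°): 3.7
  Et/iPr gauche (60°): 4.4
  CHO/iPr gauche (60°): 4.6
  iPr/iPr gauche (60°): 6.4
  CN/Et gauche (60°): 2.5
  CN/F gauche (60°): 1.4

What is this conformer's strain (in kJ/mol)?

This conformer is staggered. F at 0° is gauche with iPr at 300° (3.7); CHO at 120° is gauche with CN at 180° (2.0); Et at 240° is gauche with iPr at 300° (4.4); Et at 240° is gauche with CN at 180° (2.5). Total 12.6 kJ/mol.

12.6 kJ/mol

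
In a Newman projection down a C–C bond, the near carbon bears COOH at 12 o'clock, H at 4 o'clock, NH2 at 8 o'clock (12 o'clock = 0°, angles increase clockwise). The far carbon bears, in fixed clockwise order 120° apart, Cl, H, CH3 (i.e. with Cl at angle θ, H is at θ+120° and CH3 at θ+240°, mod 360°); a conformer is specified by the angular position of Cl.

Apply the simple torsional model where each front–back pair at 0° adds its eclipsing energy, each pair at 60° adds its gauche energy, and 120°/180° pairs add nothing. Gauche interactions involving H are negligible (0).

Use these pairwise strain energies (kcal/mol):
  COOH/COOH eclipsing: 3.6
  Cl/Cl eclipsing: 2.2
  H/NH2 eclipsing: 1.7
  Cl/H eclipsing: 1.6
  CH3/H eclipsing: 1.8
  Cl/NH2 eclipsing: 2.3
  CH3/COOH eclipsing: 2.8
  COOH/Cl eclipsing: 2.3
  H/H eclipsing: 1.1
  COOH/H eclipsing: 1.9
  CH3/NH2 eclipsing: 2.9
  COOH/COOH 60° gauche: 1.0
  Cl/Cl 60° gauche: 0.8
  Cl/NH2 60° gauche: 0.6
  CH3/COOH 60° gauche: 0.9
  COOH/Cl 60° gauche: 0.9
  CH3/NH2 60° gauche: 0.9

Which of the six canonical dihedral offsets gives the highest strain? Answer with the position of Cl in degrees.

0°

Cl at 0° (eclipsed): COOH–Cl eclipsed, H–H eclipsed, NH2–CH3 eclipsed; 2.3 + 1.1 + 2.9 = 6.3 kcal/mol.
Cl at 60° (staggered): COOH–Cl gauche, COOH–CH3 gauche, NH2–CH3 gauche; 0.9 + 0.9 + 0.9 = 2.7 kcal/mol.
Cl at 120° (eclipsed): COOH–CH3 eclipsed, H–Cl eclipsed, NH2–H eclipsed; 2.8 + 1.6 + 1.7 = 6.1 kcal/mol.
Cl at 180° (staggered): COOH–CH3 gauche, NH2–Cl gauche; 0.9 + 0.6 = 1.5 kcal/mol.
Cl at 240° (eclipsed): COOH–H eclipsed, H–CH3 eclipsed, NH2–Cl eclipsed; 1.9 + 1.8 + 2.3 = 6.0 kcal/mol.
Cl at 300° (staggered): COOH–Cl gauche, NH2–Cl gauche, NH2–CH3 gauche; 0.9 + 0.6 + 0.9 = 2.4 kcal/mol.
The maximum (6.3 kcal/mol) occurs with Cl at 0°.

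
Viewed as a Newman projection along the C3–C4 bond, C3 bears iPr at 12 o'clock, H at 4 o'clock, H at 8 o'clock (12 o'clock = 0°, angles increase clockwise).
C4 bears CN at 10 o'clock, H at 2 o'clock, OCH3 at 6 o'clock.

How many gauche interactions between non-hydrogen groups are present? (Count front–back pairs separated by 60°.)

Non-H gauche pairs: iPr(0°)/CN(300°) — 1 interaction.

1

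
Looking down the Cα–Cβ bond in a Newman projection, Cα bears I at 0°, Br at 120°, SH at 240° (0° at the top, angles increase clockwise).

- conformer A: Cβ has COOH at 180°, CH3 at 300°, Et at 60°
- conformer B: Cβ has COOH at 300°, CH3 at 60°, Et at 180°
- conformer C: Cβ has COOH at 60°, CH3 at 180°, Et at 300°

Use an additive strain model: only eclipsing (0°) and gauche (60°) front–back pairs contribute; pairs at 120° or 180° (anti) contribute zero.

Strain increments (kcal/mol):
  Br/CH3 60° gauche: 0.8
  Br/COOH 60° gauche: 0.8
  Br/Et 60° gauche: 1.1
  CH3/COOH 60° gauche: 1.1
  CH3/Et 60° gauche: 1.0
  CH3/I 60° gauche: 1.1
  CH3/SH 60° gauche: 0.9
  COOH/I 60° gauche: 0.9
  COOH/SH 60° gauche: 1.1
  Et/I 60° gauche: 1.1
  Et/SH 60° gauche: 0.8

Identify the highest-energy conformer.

A is staggered. I at 0° is gauche with CH3 at 300° (1.1); I at 0° is gauche with Et at 60° (1.1); Br at 120° is gauche with COOH at 180° (0.8); Br at 120° is gauche with Et at 60° (1.1); SH at 240° is gauche with COOH at 180° (1.1); SH at 240° is gauche with CH3 at 300° (0.9). Total 6.1 kcal/mol.
B is staggered. I at 0° is gauche with COOH at 300° (0.9); I at 0° is gauche with CH3 at 60° (1.1); Br at 120° is gauche with CH3 at 60° (0.8); Br at 120° is gauche with Et at 180° (1.1); SH at 240° is gauche with COOH at 300° (1.1); SH at 240° is gauche with Et at 180° (0.8). Total 5.8 kcal/mol.
C is staggered. I at 0° is gauche with COOH at 60° (0.9); I at 0° is gauche with Et at 300° (1.1); Br at 120° is gauche with COOH at 60° (0.8); Br at 120° is gauche with CH3 at 180° (0.8); SH at 240° is gauche with CH3 at 180° (0.9); SH at 240° is gauche with Et at 300° (0.8). Total 5.3 kcal/mol.
A has the highest total (6.1 kcal/mol).

A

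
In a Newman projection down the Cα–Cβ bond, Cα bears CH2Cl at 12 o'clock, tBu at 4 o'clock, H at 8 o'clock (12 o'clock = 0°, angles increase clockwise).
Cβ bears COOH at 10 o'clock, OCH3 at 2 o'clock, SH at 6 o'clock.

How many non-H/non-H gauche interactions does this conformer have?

4

Non-H gauche pairs: CH2Cl(0°)/COOH(300°); CH2Cl(0°)/OCH3(60°); tBu(120°)/OCH3(60°); tBu(120°)/SH(180°) — 4 interactions.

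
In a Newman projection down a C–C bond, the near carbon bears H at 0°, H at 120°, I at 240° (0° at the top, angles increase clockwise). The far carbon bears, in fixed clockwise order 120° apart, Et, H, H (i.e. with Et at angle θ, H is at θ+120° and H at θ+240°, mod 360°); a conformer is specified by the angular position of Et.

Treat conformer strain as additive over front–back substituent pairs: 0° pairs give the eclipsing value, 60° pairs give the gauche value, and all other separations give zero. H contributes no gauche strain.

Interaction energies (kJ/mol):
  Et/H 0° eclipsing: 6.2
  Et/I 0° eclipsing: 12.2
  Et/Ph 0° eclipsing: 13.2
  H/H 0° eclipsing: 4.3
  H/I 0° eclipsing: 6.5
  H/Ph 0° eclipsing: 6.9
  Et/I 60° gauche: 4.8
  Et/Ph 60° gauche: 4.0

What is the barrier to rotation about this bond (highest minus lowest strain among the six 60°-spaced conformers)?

Et at 0° (eclipsed): H–Et eclipsed, H–H eclipsed, I–H eclipsed; 6.2 + 4.3 + 6.5 = 17.0 kJ/mol.
Et at 60° (staggered): no non-H gauche contacts → 0.0 kJ/mol.
Et at 120° (eclipsed): H–H eclipsed, H–Et eclipsed, I–H eclipsed; 4.3 + 6.2 + 6.5 = 17.0 kJ/mol.
Et at 180° (staggered): I–Et gauche; 4.8 = 4.8 kJ/mol.
Et at 240° (eclipsed): H–H eclipsed, H–H eclipsed, I–Et eclipsed; 4.3 + 4.3 + 12.2 = 20.8 kJ/mol.
Et at 300° (staggered): I–Et gauche; 4.8 = 4.8 kJ/mol.
Max at 240° (20.8 kJ/mol), min at 60° (0.0 kJ/mol); barrier = 20.8 kJ/mol.

20.8 kJ/mol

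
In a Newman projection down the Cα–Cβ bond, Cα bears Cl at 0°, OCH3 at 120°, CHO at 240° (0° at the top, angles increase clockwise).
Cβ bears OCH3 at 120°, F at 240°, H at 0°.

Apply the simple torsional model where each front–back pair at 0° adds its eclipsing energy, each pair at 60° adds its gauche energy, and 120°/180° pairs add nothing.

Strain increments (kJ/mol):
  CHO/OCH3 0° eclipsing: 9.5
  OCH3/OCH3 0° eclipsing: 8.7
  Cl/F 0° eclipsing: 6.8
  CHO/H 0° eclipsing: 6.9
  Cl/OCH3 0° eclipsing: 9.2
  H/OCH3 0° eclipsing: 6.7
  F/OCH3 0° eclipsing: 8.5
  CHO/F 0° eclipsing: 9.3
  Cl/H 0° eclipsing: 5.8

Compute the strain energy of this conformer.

23.8 kJ/mol

This conformer (eclipsed): Cl–H eclipsed, OCH3–OCH3 eclipsed, CHO–F eclipsed; 5.8 + 8.7 + 9.3 = 23.8 kJ/mol.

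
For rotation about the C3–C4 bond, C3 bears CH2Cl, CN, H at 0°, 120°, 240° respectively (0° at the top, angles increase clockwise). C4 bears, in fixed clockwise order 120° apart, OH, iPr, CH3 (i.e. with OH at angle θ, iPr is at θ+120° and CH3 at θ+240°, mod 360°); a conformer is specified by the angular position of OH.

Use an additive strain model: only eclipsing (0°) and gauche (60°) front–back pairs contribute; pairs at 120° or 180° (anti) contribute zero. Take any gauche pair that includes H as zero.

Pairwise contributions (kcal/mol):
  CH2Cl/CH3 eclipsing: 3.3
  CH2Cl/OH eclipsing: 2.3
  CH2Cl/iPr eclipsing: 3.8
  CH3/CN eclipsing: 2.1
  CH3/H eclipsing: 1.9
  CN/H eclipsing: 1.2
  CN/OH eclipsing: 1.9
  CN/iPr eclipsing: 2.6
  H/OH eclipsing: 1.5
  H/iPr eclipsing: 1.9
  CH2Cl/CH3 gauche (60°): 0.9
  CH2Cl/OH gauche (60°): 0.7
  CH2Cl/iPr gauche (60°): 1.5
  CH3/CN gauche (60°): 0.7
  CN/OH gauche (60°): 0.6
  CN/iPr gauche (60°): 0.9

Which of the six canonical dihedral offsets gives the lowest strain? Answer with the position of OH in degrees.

OH at 0° is eclipsed. CH2Cl at 0° is eclipsed with OH at 0° (2.3); CN at 120° is eclipsed with iPr at 120° (2.6); H at 240° is eclipsed with CH3 at 240° (1.9). Total 6.8 kcal/mol.
OH at 60° is staggered. CH2Cl at 0° is gauche with OH at 60° (0.7); CH2Cl at 0° is gauche with CH3 at 300° (0.9); CN at 120° is gauche with OH at 60° (0.6); CN at 120° is gauche with iPr at 180° (0.9). Total 3.1 kcal/mol.
OH at 120° is eclipsed. CH2Cl at 0° is eclipsed with CH3 at 0° (3.3); CN at 120° is eclipsed with OH at 120° (1.9); H at 240° is eclipsed with iPr at 240° (1.9). Total 7.1 kcal/mol.
OH at 180° is staggered. CH2Cl at 0° is gauche with iPr at 300° (1.5); CH2Cl at 0° is gauche with CH3 at 60° (0.9); CN at 120° is gauche with OH at 180° (0.6); CN at 120° is gauche with CH3 at 60° (0.7). Total 3.7 kcal/mol.
OH at 240° is eclipsed. CH2Cl at 0° is eclipsed with iPr at 0° (3.8); CN at 120° is eclipsed with CH3 at 120° (2.1); H at 240° is eclipsed with OH at 240° (1.5). Total 7.4 kcal/mol.
OH at 300° is staggered. CH2Cl at 0° is gauche with OH at 300° (0.7); CH2Cl at 0° is gauche with iPr at 60° (1.5); CN at 120° is gauche with iPr at 60° (0.9); CN at 120° is gauche with CH3 at 180° (0.7). Total 3.8 kcal/mol.
The minimum (3.1 kcal/mol) occurs with OH at 60°.

60°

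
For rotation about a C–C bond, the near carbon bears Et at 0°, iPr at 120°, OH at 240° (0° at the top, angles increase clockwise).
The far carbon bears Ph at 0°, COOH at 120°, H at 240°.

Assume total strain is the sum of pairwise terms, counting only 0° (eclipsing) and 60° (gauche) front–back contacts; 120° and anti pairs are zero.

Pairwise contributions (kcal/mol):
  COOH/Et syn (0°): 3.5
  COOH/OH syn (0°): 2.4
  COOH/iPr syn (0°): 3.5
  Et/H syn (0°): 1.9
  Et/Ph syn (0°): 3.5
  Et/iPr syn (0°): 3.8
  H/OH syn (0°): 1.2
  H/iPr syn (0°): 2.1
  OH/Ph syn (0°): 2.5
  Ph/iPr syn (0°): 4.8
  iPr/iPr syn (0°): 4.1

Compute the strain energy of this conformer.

8.2 kcal/mol

This conformer (eclipsed): Et–Ph eclipsed, iPr–COOH eclipsed, OH–H eclipsed; 3.5 + 3.5 + 1.2 = 8.2 kcal/mol.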